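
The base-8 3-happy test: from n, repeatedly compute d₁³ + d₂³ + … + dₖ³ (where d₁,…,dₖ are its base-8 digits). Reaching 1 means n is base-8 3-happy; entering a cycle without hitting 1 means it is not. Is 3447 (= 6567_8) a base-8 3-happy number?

not base-8 3-happy

3447 = (6,5,6,7)_8 → 900
900 = (1,6,0,4)_8 → 281
281 = (4,3,1)_8 → 92
92 = (1,3,4)_8 → 92  — 92 already seen; the sequence cycles without reaching 1.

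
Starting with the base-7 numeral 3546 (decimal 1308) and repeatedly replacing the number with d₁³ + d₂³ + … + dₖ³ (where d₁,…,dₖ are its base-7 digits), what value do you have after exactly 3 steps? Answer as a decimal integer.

1308 = (3,5,4,6)_7 → 3³ + 5³ + 4³ + 6³ = 432
432 = (1,1,5,5)_7 → 1³ + 1³ + 5³ + 5³ = 252
252 = (5,1,0)_7 → 5³ + 1³ + 0³ = 126

126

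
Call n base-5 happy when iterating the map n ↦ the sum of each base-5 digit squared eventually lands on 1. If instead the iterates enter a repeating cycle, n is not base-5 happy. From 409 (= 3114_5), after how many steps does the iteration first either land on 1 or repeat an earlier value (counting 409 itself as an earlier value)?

409 = (3,1,1,4)_5 → 3² + 1² + 1² + 4² = 27
27 = (1,0,2)_5 → 1² + 0² + 2² = 5
5 = (1,0)_5 → 1² + 0² = 1  — reached 1.
That took 3 steps.

3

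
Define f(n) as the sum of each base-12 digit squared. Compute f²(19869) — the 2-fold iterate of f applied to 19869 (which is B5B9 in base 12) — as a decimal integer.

19869 = (11,5,11,9)_12 → 11² + 5² + 11² + 9² = 121 + 25 + 121 + 81 = 348
348 = (2,5,0)_12 → 2² + 5² + 0² = 4 + 25 + 0 = 29

29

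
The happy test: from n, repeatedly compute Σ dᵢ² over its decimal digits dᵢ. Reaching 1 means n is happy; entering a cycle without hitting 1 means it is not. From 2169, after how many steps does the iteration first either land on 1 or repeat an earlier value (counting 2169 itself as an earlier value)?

14

2169 → 2² + 1² + 6² + 9² = 4 + 1 + 36 + 81 = 122
122 → 1² + 2² + 2² = 1 + 4 + 4 = 9
9 → 9² = 81
81 → 8² + 1² = 64 + 1 = 65
65 → 6² + 5² = 36 + 25 = 61
61 → 6² + 1² = 36 + 1 = 37
37 → 3² + 7² = 9 + 49 = 58
58 → 5² + 8² = 25 + 64 = 89
89 → 8² + 9² = 64 + 81 = 145
145 → 1² + 4² + 5² = 1 + 16 + 25 = 42
42 → 4² + 2² = 16 + 4 = 20
20 → 2² + 0² = 4 + 0 = 4
4 → 4² = 16
16 → 1² + 6² = 1 + 36 = 37  — 37 repeats.
That took 14 steps.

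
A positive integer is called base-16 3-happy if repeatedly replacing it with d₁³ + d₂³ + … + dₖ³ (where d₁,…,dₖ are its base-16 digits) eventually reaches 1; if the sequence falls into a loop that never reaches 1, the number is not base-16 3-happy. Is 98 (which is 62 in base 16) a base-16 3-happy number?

98 = (6,2)_16 → 6³ + 2³ = 224
224 = (14,0)_16 → 14³ + 0³ = 2744
2744 = (10,11,8)_16 → 10³ + 11³ + 8³ = 2843
2843 = (11,1,11)_16 → 11³ + 1³ + 11³ = 2663
2663 = (10,6,7)_16 → 10³ + 6³ + 7³ = 1559
1559 = (6,1,7)_16 → 6³ + 1³ + 7³ = 560
560 = (2,3,0)_16 → 2³ + 3³ + 0³ = 35
35 = (2,3)_16 → 2³ + 3³ = 35  — 35 already seen; the sequence cycles without reaching 1.

not base-16 3-happy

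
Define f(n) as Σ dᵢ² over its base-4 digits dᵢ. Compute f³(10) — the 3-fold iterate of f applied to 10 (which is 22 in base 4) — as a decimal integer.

10 = (2,2)_4 → 8
8 = (2,0)_4 → 4
4 = (1,0)_4 → 1

1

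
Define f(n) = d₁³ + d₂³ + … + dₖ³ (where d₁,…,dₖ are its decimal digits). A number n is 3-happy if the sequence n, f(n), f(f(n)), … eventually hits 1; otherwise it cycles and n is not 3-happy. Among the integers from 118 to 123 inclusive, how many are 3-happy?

118: 118 → 514 → 190 → 730 → 370 → 370  (repeats 370)
119: 119 → 731 → 371 → 371  (repeats 371)
120: 120 → 9 → 729 → 1080 → 513 → 153 → 153  (repeats 153)
121: 121 → 10 → 1  (reaches 1)
122: 122 → 17 → 344 → 155 → 251 → 134 → 92 → 737 → 713 → 371 → 371  (repeats 371)
123: 123 → 36 → 243 → 99 → 1458 → 702 → 351 → 153 → 153  (repeats 153)
3-happy: 121

1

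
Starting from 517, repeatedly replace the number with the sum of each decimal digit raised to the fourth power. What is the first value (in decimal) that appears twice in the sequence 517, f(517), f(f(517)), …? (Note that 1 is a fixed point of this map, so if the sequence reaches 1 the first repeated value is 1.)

13139

517 → 5⁴ + 1⁴ + 7⁴ = 3027
3027 → 3⁴ + 0⁴ + 2⁴ + 7⁴ = 2498
2498 → 2⁴ + 4⁴ + 9⁴ + 8⁴ = 10929
10929 → 1⁴ + 0⁴ + 9⁴ + 2⁴ + 9⁴ = 13139
13139 → 1⁴ + 3⁴ + 1⁴ + 3⁴ + 9⁴ = 6725
6725 → 6⁴ + 7⁴ + 2⁴ + 5⁴ = 4338
4338 → 4⁴ + 3⁴ + 3⁴ + 8⁴ = 4514
4514 → 4⁴ + 5⁴ + 1⁴ + 4⁴ = 1138
1138 → 1⁴ + 1⁴ + 3⁴ + 8⁴ = 4179
4179 → 4⁴ + 1⁴ + 7⁴ + 9⁴ = 9219
9219 → 9⁴ + 2⁴ + 1⁴ + 9⁴ = 13139  — 13139 already appeared earlier.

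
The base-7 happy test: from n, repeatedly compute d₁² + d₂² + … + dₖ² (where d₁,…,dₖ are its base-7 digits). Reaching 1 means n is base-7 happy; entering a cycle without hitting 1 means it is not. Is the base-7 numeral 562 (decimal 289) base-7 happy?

289 = (5,6,2)_7 → 65
65 = (1,2,2)_7 → 9
9 = (1,2)_7 → 5
5 = (5)_7 → 25
25 = (3,4)_7 → 25  — 25 already seen; the sequence cycles without reaching 1.

not base-7 happy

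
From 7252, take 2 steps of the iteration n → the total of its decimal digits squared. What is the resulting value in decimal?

68

7252 → 7² + 2² + 5² + 2² = 49 + 4 + 25 + 4 = 82
82 → 8² + 2² = 64 + 4 = 68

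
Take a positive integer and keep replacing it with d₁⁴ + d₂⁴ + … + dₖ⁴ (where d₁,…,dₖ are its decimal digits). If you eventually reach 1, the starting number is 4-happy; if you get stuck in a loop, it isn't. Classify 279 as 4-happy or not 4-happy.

279 → 2⁴ + 7⁴ + 9⁴ = 16 + 2401 + 6561 = 8978
8978 → 8⁴ + 9⁴ + 7⁴ + 8⁴ = 4096 + 6561 + 2401 + 4096 = 17154
17154 → 1⁴ + 7⁴ + 1⁴ + 5⁴ + 4⁴ = 1 + 2401 + 1 + 625 + 256 = 3284
3284 → 3⁴ + 2⁴ + 8⁴ + 4⁴ = 81 + 16 + 4096 + 256 = 4449
4449 → 4⁴ + 4⁴ + 4⁴ + 9⁴ = 256 + 256 + 256 + 6561 = 7329
7329 → 7⁴ + 3⁴ + 2⁴ + 9⁴ = 2401 + 81 + 16 + 6561 = 9059
9059 → 9⁴ + 0⁴ + 5⁴ + 9⁴ = 6561 + 0 + 625 + 6561 = 13747
13747 → 1⁴ + 3⁴ + 7⁴ + 4⁴ + 7⁴ = 1 + 81 + 2401 + 256 + 2401 = 5140
5140 → 5⁴ + 1⁴ + 4⁴ + 0⁴ = 625 + 1 + 256 + 0 = 882
882 → 8⁴ + 8⁴ + 2⁴ = 4096 + 4096 + 16 = 8208
8208 → 8⁴ + 2⁴ + 0⁴ + 8⁴ = 4096 + 16 + 0 + 4096 = 8208  — 8208 already seen; the sequence cycles without reaching 1.

not 4-happy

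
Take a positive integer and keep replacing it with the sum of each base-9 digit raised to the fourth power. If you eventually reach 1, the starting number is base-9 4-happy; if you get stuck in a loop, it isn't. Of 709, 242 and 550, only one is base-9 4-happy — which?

709

709: 709 → 7793 → 5395 → 3363 → 2433 → 243 → 81 → 1  — reaches 1 (base-9 4-happy)
242: 242 → 8208 → 114 → 1378 → 4098 → 1956 → 1394 → 8194 → 290 → 722 → 8208  — repeats 8208 (not base-9 4-happy)
550: 550 → 3698 → 5346 → 2482 → 3188 → 434 → 722 → 8208 → 114 → 1378 → 4098 → 1956 → 1394 → 8194 → 290 → 722  — repeats 722 (not base-9 4-happy)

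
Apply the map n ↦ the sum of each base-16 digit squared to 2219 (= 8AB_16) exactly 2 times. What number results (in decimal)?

171

2219 = (8,10,11)_16 → 8² + 10² + 11² = 64 + 100 + 121 = 285
285 = (1,1,13)_16 → 1² + 1² + 13² = 1 + 1 + 169 = 171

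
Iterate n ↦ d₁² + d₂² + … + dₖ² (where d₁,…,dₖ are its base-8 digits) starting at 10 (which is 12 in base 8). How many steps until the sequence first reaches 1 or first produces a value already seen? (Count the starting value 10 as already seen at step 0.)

3

10 = (1,2)_8 → 1² + 2² = 1 + 4 = 5
5 = (5)_8 → 5² = 25
25 = (3,1)_8 → 3² + 1² = 9 + 1 = 10  — 10 repeats.
That took 3 steps.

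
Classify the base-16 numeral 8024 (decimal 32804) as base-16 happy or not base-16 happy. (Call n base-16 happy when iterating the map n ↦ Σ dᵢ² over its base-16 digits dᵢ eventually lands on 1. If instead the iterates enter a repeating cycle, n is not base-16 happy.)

not base-16 happy

32804 = (8,0,2,4)_16 → 8² + 0² + 2² + 4² = 84
84 = (5,4)_16 → 5² + 4² = 41
41 = (2,9)_16 → 2² + 9² = 85
85 = (5,5)_16 → 5² + 5² = 50
50 = (3,2)_16 → 3² + 2² = 13
13 = (13)_16 → 13² = 169
169 = (10,9)_16 → 10² + 9² = 181
181 = (11,5)_16 → 11² + 5² = 146
146 = (9,2)_16 → 9² + 2² = 85  — 85 already seen; the sequence cycles without reaching 1.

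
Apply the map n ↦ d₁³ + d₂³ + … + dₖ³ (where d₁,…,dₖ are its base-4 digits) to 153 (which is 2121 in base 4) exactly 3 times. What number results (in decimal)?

153 = (2,1,2,1)_4 → 2³ + 1³ + 2³ + 1³ = 18
18 = (1,0,2)_4 → 1³ + 0³ + 2³ = 9
9 = (2,1)_4 → 2³ + 1³ = 9

9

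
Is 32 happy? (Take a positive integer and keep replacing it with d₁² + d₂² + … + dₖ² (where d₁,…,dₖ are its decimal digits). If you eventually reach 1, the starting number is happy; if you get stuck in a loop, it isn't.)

happy

32 → 3² + 2² = 9 + 4 = 13
13 → 1² + 3² = 1 + 9 = 10
10 → 1² + 0² = 1 + 0 = 1  — reached 1.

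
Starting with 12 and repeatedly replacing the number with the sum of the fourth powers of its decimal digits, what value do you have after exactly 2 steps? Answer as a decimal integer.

2402

12 → 17
17 → 2402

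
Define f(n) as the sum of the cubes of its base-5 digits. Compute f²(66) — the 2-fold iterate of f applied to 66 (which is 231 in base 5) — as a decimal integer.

10

66 = (2,3,1)_5 → 36
36 = (1,2,1)_5 → 10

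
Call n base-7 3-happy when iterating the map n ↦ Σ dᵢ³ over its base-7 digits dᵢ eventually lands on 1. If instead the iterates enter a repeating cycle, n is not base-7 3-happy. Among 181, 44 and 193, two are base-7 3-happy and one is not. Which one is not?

44

181: 181 → 307 → 433 → 343 → 1  — reaches 1 (base-7 3-happy)
44: 44 → 224 → 128 → 80 → 92 → 218 → 92  — repeats 92 (not base-7 3-happy)
193: 193 → 307 → 433 → 343 → 1  — reaches 1 (base-7 3-happy)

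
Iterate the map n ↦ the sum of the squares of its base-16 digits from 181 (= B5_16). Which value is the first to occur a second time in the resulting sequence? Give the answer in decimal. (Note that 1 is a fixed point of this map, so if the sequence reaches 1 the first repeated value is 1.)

181 = (11,5)_16 → 11² + 5² = 146
146 = (9,2)_16 → 9² + 2² = 85
85 = (5,5)_16 → 5² + 5² = 50
50 = (3,2)_16 → 3² + 2² = 13
13 = (13)_16 → 13² = 169
169 = (10,9)_16 → 10² + 9² = 181  — 181 already appeared earlier.

181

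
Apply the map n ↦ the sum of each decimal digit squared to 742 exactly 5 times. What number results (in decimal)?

742 → 7² + 4² + 2² = 49 + 16 + 4 = 69
69 → 6² + 9² = 36 + 81 = 117
117 → 1² + 1² + 7² = 1 + 1 + 49 = 51
51 → 5² + 1² = 25 + 1 = 26
26 → 2² + 6² = 4 + 36 = 40

40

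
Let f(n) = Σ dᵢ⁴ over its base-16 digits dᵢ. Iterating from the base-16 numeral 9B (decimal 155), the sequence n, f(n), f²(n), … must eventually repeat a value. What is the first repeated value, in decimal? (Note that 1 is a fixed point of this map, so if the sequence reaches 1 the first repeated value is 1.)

155 = (9,11)_16 → 9⁴ + 11⁴ = 6561 + 14641 = 21202
21202 = (5,2,13,2)_16 → 5⁴ + 2⁴ + 13⁴ + 2⁴ = 625 + 16 + 28561 + 16 = 29218
29218 = (7,2,2,2)_16 → 7⁴ + 2⁴ + 2⁴ + 2⁴ = 2401 + 16 + 16 + 16 = 2449
2449 = (9,9,1)_16 → 9⁴ + 9⁴ + 1⁴ = 6561 + 6561 + 1 = 13123
13123 = (3,3,4,3)_16 → 3⁴ + 3⁴ + 4⁴ + 3⁴ = 81 + 81 + 256 + 81 = 499
499 = (1,15,3)_16 → 1⁴ + 15⁴ + 3⁴ = 1 + 50625 + 81 = 50707
50707 = (12,6,1,3)_16 → 12⁴ + 6⁴ + 1⁴ + 3⁴ = 20736 + 1296 + 1 + 81 = 22114
22114 = (5,6,6,2)_16 → 5⁴ + 6⁴ + 6⁴ + 2⁴ = 625 + 1296 + 1296 + 16 = 3233
3233 = (12,10,1)_16 → 12⁴ + 10⁴ + 1⁴ = 20736 + 10000 + 1 = 30737
30737 = (7,8,1,1)_16 → 7⁴ + 8⁴ + 1⁴ + 1⁴ = 2401 + 4096 + 1 + 1 = 6499
6499 = (1,9,6,3)_16 → 1⁴ + 9⁴ + 6⁴ + 3⁴ = 1 + 6561 + 1296 + 81 = 7939
7939 = (1,15,0,3)_16 → 1⁴ + 15⁴ + 0⁴ + 3⁴ = 1 + 50625 + 0 + 81 = 50707  — 50707 already appeared earlier.

50707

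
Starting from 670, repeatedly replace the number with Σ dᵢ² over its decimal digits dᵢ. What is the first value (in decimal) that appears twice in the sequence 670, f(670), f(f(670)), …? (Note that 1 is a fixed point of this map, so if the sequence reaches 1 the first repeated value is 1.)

89

670 → 6² + 7² + 0² = 85
85 → 8² + 5² = 89
89 → 8² + 9² = 145
145 → 1² + 4² + 5² = 42
42 → 4² + 2² = 20
20 → 2² + 0² = 4
4 → 4² = 16
16 → 1² + 6² = 37
37 → 3² + 7² = 58
58 → 5² + 8² = 89  — 89 already appeared earlier.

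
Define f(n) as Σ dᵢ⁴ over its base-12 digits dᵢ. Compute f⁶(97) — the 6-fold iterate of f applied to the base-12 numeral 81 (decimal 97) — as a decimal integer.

17267

97 = (8,1)_12 → 8⁴ + 1⁴ = 4096 + 1 = 4097
4097 = (2,4,5,5)_12 → 2⁴ + 4⁴ + 5⁴ + 5⁴ = 16 + 256 + 625 + 625 = 1522
1522 = (10,6,10)_12 → 10⁴ + 6⁴ + 10⁴ = 10000 + 1296 + 10000 = 21296
21296 = (1,0,3,10,8)_12 → 1⁴ + 0⁴ + 3⁴ + 10⁴ + 8⁴ = 1 + 0 + 81 + 10000 + 4096 = 14178
14178 = (8,2,5,6)_12 → 8⁴ + 2⁴ + 5⁴ + 6⁴ = 4096 + 16 + 625 + 1296 = 6033
6033 = (3,5,10,9)_12 → 3⁴ + 5⁴ + 10⁴ + 9⁴ = 81 + 625 + 10000 + 6561 = 17267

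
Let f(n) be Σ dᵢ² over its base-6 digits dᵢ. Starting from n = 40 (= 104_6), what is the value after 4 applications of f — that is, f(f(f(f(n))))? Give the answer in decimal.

26

40 = (1,0,4)_6 → 1² + 0² + 4² = 17
17 = (2,5)_6 → 2² + 5² = 29
29 = (4,5)_6 → 4² + 5² = 41
41 = (1,0,5)_6 → 1² + 0² + 5² = 26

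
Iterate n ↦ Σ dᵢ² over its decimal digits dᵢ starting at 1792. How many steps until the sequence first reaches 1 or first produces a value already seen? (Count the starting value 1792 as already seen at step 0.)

15

1792 → 1² + 7² + 9² + 2² = 1 + 49 + 81 + 4 = 135
135 → 1² + 3² + 5² = 1 + 9 + 25 = 35
35 → 3² + 5² = 9 + 25 = 34
34 → 3² + 4² = 9 + 16 = 25
25 → 2² + 5² = 4 + 25 = 29
29 → 2² + 9² = 4 + 81 = 85
85 → 8² + 5² = 64 + 25 = 89
89 → 8² + 9² = 64 + 81 = 145
145 → 1² + 4² + 5² = 1 + 16 + 25 = 42
42 → 4² + 2² = 16 + 4 = 20
20 → 2² + 0² = 4 + 0 = 4
4 → 4² = 16
16 → 1² + 6² = 1 + 36 = 37
37 → 3² + 7² = 9 + 49 = 58
58 → 5² + 8² = 25 + 64 = 89  — 89 repeats.
That took 15 steps.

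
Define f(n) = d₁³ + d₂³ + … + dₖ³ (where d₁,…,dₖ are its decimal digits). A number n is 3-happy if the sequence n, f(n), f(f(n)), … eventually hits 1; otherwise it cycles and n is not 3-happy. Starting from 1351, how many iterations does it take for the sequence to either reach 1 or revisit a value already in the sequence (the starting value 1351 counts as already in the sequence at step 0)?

1351 → 1³ + 3³ + 5³ + 1³ = 154
154 → 1³ + 5³ + 4³ = 190
190 → 1³ + 9³ + 0³ = 730
730 → 7³ + 3³ + 0³ = 370
370 → 3³ + 7³ + 0³ = 370  — 370 repeats.
That took 5 steps.

5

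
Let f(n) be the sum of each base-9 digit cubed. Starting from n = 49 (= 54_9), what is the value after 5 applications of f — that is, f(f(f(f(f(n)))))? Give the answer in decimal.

409

49 = (5,4)_9 → 189
189 = (2,3,0)_9 → 35
35 = (3,8)_9 → 539
539 = (6,5,8)_9 → 853
853 = (1,1,4,7)_9 → 409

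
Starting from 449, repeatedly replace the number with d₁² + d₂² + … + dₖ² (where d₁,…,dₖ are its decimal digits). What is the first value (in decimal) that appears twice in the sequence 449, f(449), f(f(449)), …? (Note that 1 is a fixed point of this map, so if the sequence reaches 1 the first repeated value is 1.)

4

449 → 113
113 → 11
11 → 2
2 → 4
4 → 16
16 → 37
37 → 58
58 → 89
89 → 145
145 → 42
42 → 20
20 → 4  — 4 already appeared earlier.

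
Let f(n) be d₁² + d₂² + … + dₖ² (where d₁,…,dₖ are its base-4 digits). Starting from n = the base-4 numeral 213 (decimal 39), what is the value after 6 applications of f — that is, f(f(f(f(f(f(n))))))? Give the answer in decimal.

1

39 = (2,1,3)_4 → 2² + 1² + 3² = 4 + 1 + 9 = 14
14 = (3,2)_4 → 3² + 2² = 9 + 4 = 13
13 = (3,1)_4 → 3² + 1² = 9 + 1 = 10
10 = (2,2)_4 → 2² + 2² = 4 + 4 = 8
8 = (2,0)_4 → 2² + 0² = 4 + 0 = 4
4 = (1,0)_4 → 1² + 0² = 1 + 0 = 1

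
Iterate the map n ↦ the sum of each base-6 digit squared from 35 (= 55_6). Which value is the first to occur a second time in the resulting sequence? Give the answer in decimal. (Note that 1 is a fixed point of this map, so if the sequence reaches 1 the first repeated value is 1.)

17

35 = (5,5)_6 → 5² + 5² = 25 + 25 = 50
50 = (1,2,2)_6 → 1² + 2² + 2² = 1 + 4 + 4 = 9
9 = (1,3)_6 → 1² + 3² = 1 + 9 = 10
10 = (1,4)_6 → 1² + 4² = 1 + 16 = 17
17 = (2,5)_6 → 2² + 5² = 4 + 25 = 29
29 = (4,5)_6 → 4² + 5² = 16 + 25 = 41
41 = (1,0,5)_6 → 1² + 0² + 5² = 1 + 0 + 25 = 26
26 = (4,2)_6 → 4² + 2² = 16 + 4 = 20
20 = (3,2)_6 → 3² + 2² = 9 + 4 = 13
13 = (2,1)_6 → 2² + 1² = 4 + 1 = 5
5 = (5)_6 → 5² = 25
25 = (4,1)_6 → 4² + 1² = 16 + 1 = 17  — 17 already appeared earlier.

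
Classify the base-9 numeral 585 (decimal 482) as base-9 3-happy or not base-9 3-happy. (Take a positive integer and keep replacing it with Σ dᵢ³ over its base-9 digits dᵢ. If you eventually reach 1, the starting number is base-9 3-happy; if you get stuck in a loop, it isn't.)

not base-9 3-happy

482 = (5,8,5)_9 → 762
762 = (1,0,3,6)_9 → 244
244 = (3,0,1)_9 → 28
28 = (3,1)_9 → 28  — 28 already seen; the sequence cycles without reaching 1.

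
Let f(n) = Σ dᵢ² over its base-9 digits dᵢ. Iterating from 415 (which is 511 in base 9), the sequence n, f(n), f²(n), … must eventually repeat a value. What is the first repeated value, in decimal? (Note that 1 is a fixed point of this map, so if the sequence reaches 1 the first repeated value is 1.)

415 = (5,1,1)_9 → 5² + 1² + 1² = 25 + 1 + 1 = 27
27 = (3,0)_9 → 3² + 0² = 9 + 0 = 9
9 = (1,0)_9 → 1² + 0² = 1 + 0 = 1  — reached the fixed point 1.
1 → 1, so 1 is the first repeated value.

1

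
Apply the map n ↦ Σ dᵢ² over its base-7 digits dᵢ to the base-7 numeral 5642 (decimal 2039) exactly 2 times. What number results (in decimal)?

33

2039 = (5,6,4,2)_7 → 5² + 6² + 4² + 2² = 25 + 36 + 16 + 4 = 81
81 = (1,4,4)_7 → 1² + 4² + 4² = 1 + 16 + 16 = 33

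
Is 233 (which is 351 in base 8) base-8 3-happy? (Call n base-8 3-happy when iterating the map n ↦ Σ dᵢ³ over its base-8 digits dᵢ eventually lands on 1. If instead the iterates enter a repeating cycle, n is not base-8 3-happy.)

base-8 3-happy

233 = (3,5,1)_8 → 3³ + 5³ + 1³ = 153
153 = (2,3,1)_8 → 2³ + 3³ + 1³ = 36
36 = (4,4)_8 → 4³ + 4³ = 128
128 = (2,0,0)_8 → 2³ + 0³ + 0³ = 8
8 = (1,0)_8 → 1³ + 0³ = 1  — reached 1.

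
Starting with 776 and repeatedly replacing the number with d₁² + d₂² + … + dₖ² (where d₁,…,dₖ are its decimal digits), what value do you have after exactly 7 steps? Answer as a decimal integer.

776 → 7² + 7² + 6² = 49 + 49 + 36 = 134
134 → 1² + 3² + 4² = 1 + 9 + 16 = 26
26 → 2² + 6² = 4 + 36 = 40
40 → 4² + 0² = 16 + 0 = 16
16 → 1² + 6² = 1 + 36 = 37
37 → 3² + 7² = 9 + 49 = 58
58 → 5² + 8² = 25 + 64 = 89

89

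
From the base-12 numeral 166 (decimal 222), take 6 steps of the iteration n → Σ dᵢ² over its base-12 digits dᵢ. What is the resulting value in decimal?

222 = (1,6,6)_12 → 1² + 6² + 6² = 73
73 = (6,1)_12 → 6² + 1² = 37
37 = (3,1)_12 → 3² + 1² = 10
10 = (10)_12 → 10² = 100
100 = (8,4)_12 → 8² + 4² = 80
80 = (6,8)_12 → 6² + 8² = 100

100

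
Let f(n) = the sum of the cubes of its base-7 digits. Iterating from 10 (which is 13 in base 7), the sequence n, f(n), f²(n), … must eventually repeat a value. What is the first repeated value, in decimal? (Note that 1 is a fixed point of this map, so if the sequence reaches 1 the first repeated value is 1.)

10 = (1,3)_7 → 1³ + 3³ = 28
28 = (4,0)_7 → 4³ + 0³ = 64
64 = (1,2,1)_7 → 1³ + 2³ + 1³ = 10  — 10 already appeared earlier.

10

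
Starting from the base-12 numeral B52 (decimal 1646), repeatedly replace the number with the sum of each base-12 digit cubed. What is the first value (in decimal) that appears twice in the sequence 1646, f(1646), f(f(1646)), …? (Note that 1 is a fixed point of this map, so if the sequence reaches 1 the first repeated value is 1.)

1464

1646 = (11,5,2)_12 → 1464
1464 = (10,2,0)_12 → 1008
1008 = (7,0,0)_12 → 343
343 = (2,4,7)_12 → 415
415 = (2,10,7)_12 → 1351
1351 = (9,4,7)_12 → 1136
1136 = (7,10,8)_12 → 1855
1855 = (1,0,10,7)_12 → 1344
1344 = (9,4,0)_12 → 793
793 = (5,6,1)_12 → 342
342 = (2,4,6)_12 → 288
288 = (2,0,0)_12 → 8
8 = (8)_12 → 512
512 = (3,6,8)_12 → 755
755 = (5,2,11)_12 → 1464  — 1464 already appeared earlier.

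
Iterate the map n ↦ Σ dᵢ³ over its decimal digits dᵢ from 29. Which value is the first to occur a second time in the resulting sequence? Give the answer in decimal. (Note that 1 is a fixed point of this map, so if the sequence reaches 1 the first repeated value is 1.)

29 → 2³ + 9³ = 737
737 → 7³ + 3³ + 7³ = 713
713 → 7³ + 1³ + 3³ = 371
371 → 3³ + 7³ + 1³ = 371  — 371 already appeared earlier.

371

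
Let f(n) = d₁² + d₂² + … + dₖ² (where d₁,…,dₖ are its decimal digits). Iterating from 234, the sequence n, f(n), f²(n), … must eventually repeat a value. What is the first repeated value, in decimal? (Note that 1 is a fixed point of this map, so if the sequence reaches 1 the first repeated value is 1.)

89

234 → 2² + 3² + 4² = 4 + 9 + 16 = 29
29 → 2² + 9² = 4 + 81 = 85
85 → 8² + 5² = 64 + 25 = 89
89 → 8² + 9² = 64 + 81 = 145
145 → 1² + 4² + 5² = 1 + 16 + 25 = 42
42 → 4² + 2² = 16 + 4 = 20
20 → 2² + 0² = 4 + 0 = 4
4 → 4² = 16
16 → 1² + 6² = 1 + 36 = 37
37 → 3² + 7² = 9 + 49 = 58
58 → 5² + 8² = 25 + 64 = 89  — 89 already appeared earlier.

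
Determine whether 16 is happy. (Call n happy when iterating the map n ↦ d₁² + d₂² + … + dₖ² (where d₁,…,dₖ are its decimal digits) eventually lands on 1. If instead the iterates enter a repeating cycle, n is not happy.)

not happy

16 → 1² + 6² = 1 + 36 = 37
37 → 3² + 7² = 9 + 49 = 58
58 → 5² + 8² = 25 + 64 = 89
89 → 8² + 9² = 64 + 81 = 145
145 → 1² + 4² + 5² = 1 + 16 + 25 = 42
42 → 4² + 2² = 16 + 4 = 20
20 → 2² + 0² = 4 + 0 = 4
4 → 4² = 16  — 16 already seen; the sequence cycles without reaching 1.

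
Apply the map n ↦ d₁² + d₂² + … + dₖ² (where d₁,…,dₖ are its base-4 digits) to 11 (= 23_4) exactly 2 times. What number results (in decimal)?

10

11 = (2,3)_4 → 2² + 3² = 13
13 = (3,1)_4 → 3² + 1² = 10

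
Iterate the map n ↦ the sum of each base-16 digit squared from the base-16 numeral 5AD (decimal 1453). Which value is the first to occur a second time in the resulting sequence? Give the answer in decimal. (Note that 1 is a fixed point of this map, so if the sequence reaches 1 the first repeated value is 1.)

1453 = (5,10,13)_16 → 5² + 10² + 13² = 25 + 100 + 169 = 294
294 = (1,2,6)_16 → 1² + 2² + 6² = 1 + 4 + 36 = 41
41 = (2,9)_16 → 2² + 9² = 4 + 81 = 85
85 = (5,5)_16 → 5² + 5² = 25 + 25 = 50
50 = (3,2)_16 → 3² + 2² = 9 + 4 = 13
13 = (13)_16 → 13² = 169
169 = (10,9)_16 → 10² + 9² = 100 + 81 = 181
181 = (11,5)_16 → 11² + 5² = 121 + 25 = 146
146 = (9,2)_16 → 9² + 2² = 81 + 4 = 85  — 85 already appeared earlier.

85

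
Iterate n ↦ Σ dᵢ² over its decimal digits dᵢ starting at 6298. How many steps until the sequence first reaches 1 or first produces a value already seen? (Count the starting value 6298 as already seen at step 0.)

6298 → 185
185 → 90
90 → 81
81 → 65
65 → 61
61 → 37
37 → 58
58 → 89
89 → 145
145 → 42
42 → 20
20 → 4
4 → 16
16 → 37  — 37 repeats.
That took 14 steps.

14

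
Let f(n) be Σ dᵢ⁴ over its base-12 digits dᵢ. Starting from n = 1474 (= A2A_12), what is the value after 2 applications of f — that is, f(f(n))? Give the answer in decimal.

1474 = (10,2,10)_12 → 10⁴ + 2⁴ + 10⁴ = 10000 + 16 + 10000 = 20016
20016 = (11,7,0,0)_12 → 11⁴ + 7⁴ + 0⁴ + 0⁴ = 14641 + 2401 + 0 + 0 = 17042

17042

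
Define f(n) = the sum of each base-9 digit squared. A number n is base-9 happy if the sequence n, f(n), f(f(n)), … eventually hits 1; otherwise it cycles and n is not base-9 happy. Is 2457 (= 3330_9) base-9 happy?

base-9 happy

2457 = (3,3,3,0)_9 → 3² + 3² + 3² + 0² = 9 + 9 + 9 + 0 = 27
27 = (3,0)_9 → 3² + 0² = 9 + 0 = 9
9 = (1,0)_9 → 1² + 0² = 1 + 0 = 1  — reached 1.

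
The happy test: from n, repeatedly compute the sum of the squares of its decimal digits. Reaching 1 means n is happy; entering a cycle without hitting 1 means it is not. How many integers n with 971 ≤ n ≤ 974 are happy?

971: 971 → 131 → 11 → 2 → 4 → 16 → 37 → 58 → 89 → 145 → 42 → 20 → 4  (repeats 4)
972: 972 → 134 → 26 → 40 → 16 → 37 → 58 → 89 → 145 → 42 → 20 → 4 → 16  (repeats 16)
973: 973 → 139 → 91 → 82 → 68 → 100 → 1  (reaches 1)
974: 974 → 146 → 53 → 34 → 25 → 29 → 85 → 89 → 145 → 42 → 20 → 4 → 16 → 37 → 58 → 89  (repeats 89)
happy: 973

1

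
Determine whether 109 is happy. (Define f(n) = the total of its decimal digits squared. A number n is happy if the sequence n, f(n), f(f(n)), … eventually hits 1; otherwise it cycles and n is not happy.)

happy

109 → 1² + 0² + 9² = 82
82 → 8² + 2² = 68
68 → 6² + 8² = 100
100 → 1² + 0² + 0² = 1  — reached 1.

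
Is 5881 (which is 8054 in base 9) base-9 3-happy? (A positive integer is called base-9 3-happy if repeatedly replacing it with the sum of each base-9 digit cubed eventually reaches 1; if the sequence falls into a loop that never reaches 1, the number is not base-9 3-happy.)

5881 = (8,0,5,4)_9 → 8³ + 0³ + 5³ + 4³ = 512 + 0 + 125 + 64 = 701
701 = (8,5,8)_9 → 8³ + 5³ + 8³ = 512 + 125 + 512 = 1149
1149 = (1,5,1,6)_9 → 1³ + 5³ + 1³ + 6³ = 1 + 125 + 1 + 216 = 343
343 = (4,2,1)_9 → 4³ + 2³ + 1³ = 64 + 8 + 1 = 73
73 = (8,1)_9 → 8³ + 1³ = 512 + 1 = 513
513 = (6,3,0)_9 → 6³ + 3³ + 0³ = 216 + 27 + 0 = 243
243 = (3,0,0)_9 → 3³ + 0³ + 0³ = 27 + 0 + 0 = 27
27 = (3,0)_9 → 3³ + 0³ = 27 + 0 = 27  — 27 already seen; the sequence cycles without reaching 1.

not base-9 3-happy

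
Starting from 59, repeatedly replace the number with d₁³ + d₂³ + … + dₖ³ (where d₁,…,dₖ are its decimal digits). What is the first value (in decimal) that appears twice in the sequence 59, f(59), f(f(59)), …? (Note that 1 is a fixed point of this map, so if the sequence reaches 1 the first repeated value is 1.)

59 → 854
854 → 701
701 → 344
344 → 155
155 → 251
251 → 134
134 → 92
92 → 737
737 → 713
713 → 371
371 → 371  — 371 already appeared earlier.

371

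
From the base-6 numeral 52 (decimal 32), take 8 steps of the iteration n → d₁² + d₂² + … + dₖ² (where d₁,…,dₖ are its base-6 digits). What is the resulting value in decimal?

17

32 = (5,2)_6 → 5² + 2² = 25 + 4 = 29
29 = (4,5)_6 → 4² + 5² = 16 + 25 = 41
41 = (1,0,5)_6 → 1² + 0² + 5² = 1 + 0 + 25 = 26
26 = (4,2)_6 → 4² + 2² = 16 + 4 = 20
20 = (3,2)_6 → 3² + 2² = 9 + 4 = 13
13 = (2,1)_6 → 2² + 1² = 4 + 1 = 5
5 = (5)_6 → 5² = 25
25 = (4,1)_6 → 4² + 1² = 16 + 1 = 17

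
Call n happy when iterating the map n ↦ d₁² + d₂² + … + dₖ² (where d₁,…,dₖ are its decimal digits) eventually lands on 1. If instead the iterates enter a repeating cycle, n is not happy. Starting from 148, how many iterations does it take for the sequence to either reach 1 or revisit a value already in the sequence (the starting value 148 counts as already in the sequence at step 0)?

148 → 1² + 4² + 8² = 81
81 → 8² + 1² = 65
65 → 6² + 5² = 61
61 → 6² + 1² = 37
37 → 3² + 7² = 58
58 → 5² + 8² = 89
89 → 8² + 9² = 145
145 → 1² + 4² + 5² = 42
42 → 4² + 2² = 20
20 → 2² + 0² = 4
4 → 4² = 16
16 → 1² + 6² = 37  — 37 repeats.
That took 12 steps.

12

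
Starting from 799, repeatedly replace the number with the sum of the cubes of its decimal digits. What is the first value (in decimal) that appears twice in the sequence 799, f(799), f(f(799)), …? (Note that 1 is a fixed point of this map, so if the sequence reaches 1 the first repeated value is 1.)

370

799 → 7³ + 9³ + 9³ = 1801
1801 → 1³ + 8³ + 0³ + 1³ = 514
514 → 5³ + 1³ + 4³ = 190
190 → 1³ + 9³ + 0³ = 730
730 → 7³ + 3³ + 0³ = 370
370 → 3³ + 7³ + 0³ = 370  — 370 already appeared earlier.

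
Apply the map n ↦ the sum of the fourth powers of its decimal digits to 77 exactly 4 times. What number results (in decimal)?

77 → 7⁴ + 7⁴ = 2401 + 2401 = 4802
4802 → 4⁴ + 8⁴ + 0⁴ + 2⁴ = 256 + 4096 + 0 + 16 = 4368
4368 → 4⁴ + 3⁴ + 6⁴ + 8⁴ = 256 + 81 + 1296 + 4096 = 5729
5729 → 5⁴ + 7⁴ + 2⁴ + 9⁴ = 625 + 2401 + 16 + 6561 = 9603

9603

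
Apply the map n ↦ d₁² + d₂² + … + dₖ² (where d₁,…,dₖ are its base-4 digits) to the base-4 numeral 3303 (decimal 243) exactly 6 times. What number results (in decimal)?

243 = (3,3,0,3)_4 → 27
27 = (1,2,3)_4 → 14
14 = (3,2)_4 → 13
13 = (3,1)_4 → 10
10 = (2,2)_4 → 8
8 = (2,0)_4 → 4

4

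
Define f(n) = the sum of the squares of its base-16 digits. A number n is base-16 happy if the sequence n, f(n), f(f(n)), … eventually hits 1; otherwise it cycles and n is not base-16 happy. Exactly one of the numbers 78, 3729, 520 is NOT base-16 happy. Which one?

78

78: 78 → 212 → 185 → 202 → 244 → 241 → 226 → 200 → 208 → 169 → 181 → 146 → 85 → 50 → 13 → 169  — repeats 169 (not base-16 happy)
3729: 3729 → 278 → 38 → 40 → 68 → 32 → 4 → 16 → 1  — reaches 1 (base-16 happy)
520: 520 → 68 → 32 → 4 → 16 → 1  — reaches 1 (base-16 happy)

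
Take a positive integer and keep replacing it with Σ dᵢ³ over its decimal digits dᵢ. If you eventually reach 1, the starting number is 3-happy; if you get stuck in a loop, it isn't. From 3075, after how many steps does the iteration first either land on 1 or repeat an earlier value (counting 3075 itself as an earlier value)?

7

3075 → 3³ + 0³ + 7³ + 5³ = 495
495 → 4³ + 9³ + 5³ = 918
918 → 9³ + 1³ + 8³ = 1242
1242 → 1³ + 2³ + 4³ + 2³ = 81
81 → 8³ + 1³ = 513
513 → 5³ + 1³ + 3³ = 153
153 → 1³ + 5³ + 3³ = 153  — 153 repeats.
That took 7 steps.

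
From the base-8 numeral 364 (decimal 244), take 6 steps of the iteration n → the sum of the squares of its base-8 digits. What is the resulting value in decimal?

244 = (3,6,4)_8 → 3² + 6² + 4² = 9 + 36 + 16 = 61
61 = (7,5)_8 → 7² + 5² = 49 + 25 = 74
74 = (1,1,2)_8 → 1² + 1² + 2² = 1 + 1 + 4 = 6
6 = (6)_8 → 6² = 36
36 = (4,4)_8 → 4² + 4² = 16 + 16 = 32
32 = (4,0)_8 → 4² + 0² = 16 + 0 = 16

16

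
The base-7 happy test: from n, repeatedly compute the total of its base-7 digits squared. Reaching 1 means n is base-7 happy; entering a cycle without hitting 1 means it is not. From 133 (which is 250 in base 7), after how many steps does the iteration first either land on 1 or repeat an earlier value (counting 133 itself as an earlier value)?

133 = (2,5,0)_7 → 2² + 5² + 0² = 29
29 = (4,1)_7 → 4² + 1² = 17
17 = (2,3)_7 → 2² + 3² = 13
13 = (1,6)_7 → 1² + 6² = 37
37 = (5,2)_7 → 5² + 2² = 29  — 29 repeats.
That took 5 steps.

5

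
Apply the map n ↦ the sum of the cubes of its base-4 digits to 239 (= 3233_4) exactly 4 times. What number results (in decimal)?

35

239 = (3,2,3,3)_4 → 3³ + 2³ + 3³ + 3³ = 27 + 8 + 27 + 27 = 89
89 = (1,1,2,1)_4 → 1³ + 1³ + 2³ + 1³ = 1 + 1 + 8 + 1 = 11
11 = (2,3)_4 → 2³ + 3³ = 8 + 27 = 35
35 = (2,0,3)_4 → 2³ + 0³ + 3³ = 8 + 0 + 27 = 35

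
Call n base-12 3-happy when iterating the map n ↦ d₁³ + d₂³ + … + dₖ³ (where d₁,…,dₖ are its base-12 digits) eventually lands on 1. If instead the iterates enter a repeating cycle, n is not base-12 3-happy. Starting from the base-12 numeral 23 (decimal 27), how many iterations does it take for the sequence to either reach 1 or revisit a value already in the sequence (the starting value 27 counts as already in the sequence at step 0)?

12

27 = (2,3)_12 → 2³ + 3³ = 35
35 = (2,11)_12 → 2³ + 11³ = 1339
1339 = (9,3,7)_12 → 9³ + 3³ + 7³ = 1099
1099 = (7,7,7)_12 → 7³ + 7³ + 7³ = 1029
1029 = (7,1,9)_12 → 7³ + 1³ + 9³ = 1073
1073 = (7,5,5)_12 → 7³ + 5³ + 5³ = 593
593 = (4,1,5)_12 → 4³ + 1³ + 5³ = 190
190 = (1,3,10)_12 → 1³ + 3³ + 10³ = 1028
1028 = (7,1,8)_12 → 7³ + 1³ + 8³ = 856
856 = (5,11,4)_12 → 5³ + 11³ + 4³ = 1520
1520 = (10,6,8)_12 → 10³ + 6³ + 8³ = 1728
1728 = (1,0,0,0)_12 → 1³ + 0³ + 0³ + 0³ = 1  — reached 1.
That took 12 steps.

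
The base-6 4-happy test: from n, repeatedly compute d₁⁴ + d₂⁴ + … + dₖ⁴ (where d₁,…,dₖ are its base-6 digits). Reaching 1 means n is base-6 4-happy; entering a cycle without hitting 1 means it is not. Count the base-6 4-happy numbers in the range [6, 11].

6: 6 → 1  — base-6 4-happy
7: 7 → 2 → 16 → 272 → 99 → 353 → 963 → 609 → 978 → 338 → 114 → 82 → 273 → 164 → 353  — not base-6 4-happy
8: 8 → 17 → 641 → 1522 → 259 → 4 → 256 → 258 → 3 → 81 → 98 → 288 → 17  — not base-6 4-happy
9: 9 → 82 → 273 → 164 → 353 → 963 → 609 → 978 → 338 → 114 → 82  — not base-6 4-happy
10: 10 → 257 → 627 → 738 → 178 → 1137 → 788 → 803 → 963 → 609 → 978 → 338 → 114 → 82 → 273 → 164 → 353 → 963  — not base-6 4-happy
11: 11 → 626 → 673 → 338 → 114 → 82 → 273 → 164 → 353 → 963 → 609 → 978 → 338  — not base-6 4-happy
base-6 4-happy: 6

1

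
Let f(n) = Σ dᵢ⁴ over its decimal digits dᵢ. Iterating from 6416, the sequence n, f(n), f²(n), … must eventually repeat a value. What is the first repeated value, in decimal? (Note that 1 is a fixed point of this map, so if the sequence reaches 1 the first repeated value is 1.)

13139

6416 → 6⁴ + 4⁴ + 1⁴ + 6⁴ = 2849
2849 → 2⁴ + 8⁴ + 4⁴ + 9⁴ = 10929
10929 → 1⁴ + 0⁴ + 9⁴ + 2⁴ + 9⁴ = 13139
13139 → 1⁴ + 3⁴ + 1⁴ + 3⁴ + 9⁴ = 6725
6725 → 6⁴ + 7⁴ + 2⁴ + 5⁴ = 4338
4338 → 4⁴ + 3⁴ + 3⁴ + 8⁴ = 4514
4514 → 4⁴ + 5⁴ + 1⁴ + 4⁴ = 1138
1138 → 1⁴ + 1⁴ + 3⁴ + 8⁴ = 4179
4179 → 4⁴ + 1⁴ + 7⁴ + 9⁴ = 9219
9219 → 9⁴ + 2⁴ + 1⁴ + 9⁴ = 13139  — 13139 already appeared earlier.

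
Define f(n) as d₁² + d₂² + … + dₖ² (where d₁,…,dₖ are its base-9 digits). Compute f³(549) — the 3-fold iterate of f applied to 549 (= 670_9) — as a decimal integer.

549 = (6,7,0)_9 → 6² + 7² + 0² = 85
85 = (1,0,4)_9 → 1² + 0² + 4² = 17
17 = (1,8)_9 → 1² + 8² = 65

65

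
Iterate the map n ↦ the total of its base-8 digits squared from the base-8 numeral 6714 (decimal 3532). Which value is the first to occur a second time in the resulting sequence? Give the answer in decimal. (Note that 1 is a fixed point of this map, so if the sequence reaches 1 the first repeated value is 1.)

16

3532 = (6,7,1,4)_8 → 6² + 7² + 1² + 4² = 102
102 = (1,4,6)_8 → 1² + 4² + 6² = 53
53 = (6,5)_8 → 6² + 5² = 61
61 = (7,5)_8 → 7² + 5² = 74
74 = (1,1,2)_8 → 1² + 1² + 2² = 6
6 = (6)_8 → 6² = 36
36 = (4,4)_8 → 4² + 4² = 32
32 = (4,0)_8 → 4² + 0² = 16
16 = (2,0)_8 → 2² + 0² = 4
4 = (4)_8 → 4² = 16  — 16 already appeared earlier.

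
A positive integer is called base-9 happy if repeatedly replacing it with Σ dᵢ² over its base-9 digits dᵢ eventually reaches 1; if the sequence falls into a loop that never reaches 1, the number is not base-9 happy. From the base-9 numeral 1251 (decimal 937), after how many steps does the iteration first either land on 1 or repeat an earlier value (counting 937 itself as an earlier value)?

937 = (1,2,5,1)_9 → 1² + 2² + 5² + 1² = 1 + 4 + 25 + 1 = 31
31 = (3,4)_9 → 3² + 4² = 9 + 16 = 25
25 = (2,7)_9 → 2² + 7² = 4 + 49 = 53
53 = (5,8)_9 → 5² + 8² = 25 + 64 = 89
89 = (1,0,8)_9 → 1² + 0² + 8² = 1 + 0 + 64 = 65
65 = (7,2)_9 → 7² + 2² = 49 + 4 = 53  — 53 repeats.
That took 6 steps.

6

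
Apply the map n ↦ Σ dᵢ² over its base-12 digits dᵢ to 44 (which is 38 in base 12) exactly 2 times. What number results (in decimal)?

44 = (3,8)_12 → 3² + 8² = 73
73 = (6,1)_12 → 6² + 1² = 37

37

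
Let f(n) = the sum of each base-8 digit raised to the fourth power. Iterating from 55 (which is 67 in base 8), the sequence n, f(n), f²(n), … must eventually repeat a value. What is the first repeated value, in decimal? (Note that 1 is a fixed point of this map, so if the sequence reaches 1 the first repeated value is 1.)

273

55 = (6,7)_8 → 6⁴ + 7⁴ = 3697
3697 = (7,1,6,1)_8 → 7⁴ + 1⁴ + 6⁴ + 1⁴ = 3699
3699 = (7,1,6,3)_8 → 7⁴ + 1⁴ + 6⁴ + 3⁴ = 3779
3779 = (7,3,0,3)_8 → 7⁴ + 3⁴ + 0⁴ + 3⁴ = 2563
2563 = (5,0,0,3)_8 → 5⁴ + 0⁴ + 0⁴ + 3⁴ = 706
706 = (1,3,0,2)_8 → 1⁴ + 3⁴ + 0⁴ + 2⁴ = 98
98 = (1,4,2)_8 → 1⁴ + 4⁴ + 2⁴ = 273
273 = (4,2,1)_8 → 4⁴ + 2⁴ + 1⁴ = 273  — 273 already appeared earlier.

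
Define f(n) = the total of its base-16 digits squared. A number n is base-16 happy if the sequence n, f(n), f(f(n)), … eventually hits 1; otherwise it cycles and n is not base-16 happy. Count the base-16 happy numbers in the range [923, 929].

923: 923 → 211 → 178 → 125 → 218 → 269 → 170 → 200 → 208 → 169 → 181 → 146 → 85 → 50 → 13 → 169  — not base-16 happy
924: 924 → 234 → 296 → 69 → 41 → 85 → 50 → 13 → 169 → 181 → 146 → 85  — not base-16 happy
925: 925 → 259 → 10 → 100 → 52 → 25 → 82 → 29 → 170 → 200 → 208 → 169 → 181 → 146 → 85 → 50 → 13 → 169  — not base-16 happy
926: 926 → 286 → 198 → 180 → 137 → 145 → 82 → 29 → 170 → 200 → 208 → 169 → 181 → 146 → 85 → 50 → 13 → 169  — not base-16 happy
927: 927 → 315 → 131 → 73 → 97 → 37 → 29 → 170 → 200 → 208 → 169 → 181 → 146 → 85 → 50 → 13 → 169  — not base-16 happy
928: 928 → 109 → 205 → 313 → 91 → 146 → 85 → 50 → 13 → 169 → 181 → 146  — not base-16 happy
929: 929 → 110 → 232 → 260 → 17 → 2 → 4 → 16 → 1  — base-16 happy
base-16 happy: 929

1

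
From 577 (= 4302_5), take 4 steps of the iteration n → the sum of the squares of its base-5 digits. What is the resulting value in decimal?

13

577 = (4,3,0,2)_5 → 4² + 3² + 0² + 2² = 16 + 9 + 0 + 4 = 29
29 = (1,0,4)_5 → 1² + 0² + 4² = 1 + 0 + 16 = 17
17 = (3,2)_5 → 3² + 2² = 9 + 4 = 13
13 = (2,3)_5 → 2² + 3² = 4 + 9 = 13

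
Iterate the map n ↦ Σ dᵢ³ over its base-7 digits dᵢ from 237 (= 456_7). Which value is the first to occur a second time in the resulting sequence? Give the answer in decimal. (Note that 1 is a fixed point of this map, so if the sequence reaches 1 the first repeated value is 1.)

9

237 = (4,5,6)_7 → 4³ + 5³ + 6³ = 64 + 125 + 216 = 405
405 = (1,1,1,6)_7 → 1³ + 1³ + 1³ + 6³ = 1 + 1 + 1 + 216 = 219
219 = (4,3,2)_7 → 4³ + 3³ + 2³ = 64 + 27 + 8 = 99
99 = (2,0,1)_7 → 2³ + 0³ + 1³ = 8 + 0 + 1 = 9
9 = (1,2)_7 → 1³ + 2³ = 1 + 8 = 9  — 9 already appeared earlier.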